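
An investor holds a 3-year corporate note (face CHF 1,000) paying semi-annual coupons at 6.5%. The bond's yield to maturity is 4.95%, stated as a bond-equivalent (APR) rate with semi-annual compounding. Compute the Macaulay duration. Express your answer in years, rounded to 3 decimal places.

2.779 years

Periodic yield y = 0.02475. Discount each cash flow and weight by its period:
  t   CF        PV=CF/(1+0.02475)^t    t·PV
  1        32.50        31.7151        31.7151
  2        32.50        30.9491        61.8981
  3        32.50        30.2016        90.6047
  4        32.50        29.4721       117.8886
  5        32.50        28.7603       143.8016
  6     1,032.50       891.6255     5,349.7532
  Σ                  1,042.7237     5,795.6613
Price P = Σ PV = 1,042.7237.
Macaulay duration = Σ(t·PV) / P = 5,795.6613 / 1,042.7237 = 5.55819 half-year periods.
In years: 5.55819 / 2 = 2.77910 years.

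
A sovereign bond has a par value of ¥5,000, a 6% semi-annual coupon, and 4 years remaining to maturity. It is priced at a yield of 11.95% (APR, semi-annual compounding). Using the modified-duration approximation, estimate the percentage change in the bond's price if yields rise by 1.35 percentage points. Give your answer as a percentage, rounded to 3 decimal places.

Periodic yield y = 0.05975. Modified duration first:
  t   CF        PV=CF/(1+0.05975)^t    t·PV
  1       150.00       141.5428       141.5428
  2       150.00       133.5625       267.1249
  3       150.00       126.0320       378.0961
  4       150.00       118.9262       475.7048
  5       150.00       112.2210       561.1050
  6       150.00       105.8938       635.3631
  7       150.00        99.9234       699.4639
  8     5,150.00     3,237.2767    25,898.2139
  Σ                  4,075.3785    29,056.6146
P = 4,075.3785; D_Mac = 7.12980 half-year periods = 3.56490 yrs; D_mod = 3.56490/(1+0.05975) = 3.36390 yrs.
ΔP/P ≈ -D_mod · Δy = -3.36390 × (+0.0135) = -0.045413 = -4.5413%.

-4.541%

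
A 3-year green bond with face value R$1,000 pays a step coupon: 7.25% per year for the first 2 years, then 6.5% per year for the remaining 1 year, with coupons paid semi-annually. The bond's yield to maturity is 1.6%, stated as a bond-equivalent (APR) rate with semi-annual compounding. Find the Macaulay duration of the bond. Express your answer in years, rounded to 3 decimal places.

2.771 years

Periodic yield y = 0.008. Discount each cash flow and weight by its period:
  t   CF        PV=CF/(1+0.008)^t    t·PV
  1        36.25        35.9623        35.9623
  2        36.25        35.6769        71.3538
  3        36.25        35.3937       106.1812
  4        36.25        35.1128       140.4513
  5        32.50        31.2306       156.1531
  6     1,032.50       984.2986     5,905.7916
  Σ                  1,157.6750     6,415.8934
Price P = Σ PV = 1,157.6750.
Macaulay duration = Σ(t·PV) / P = 6,415.8934 / 1,157.6750 = 5.54205 half-year periods.
In years: 5.54205 / 2 = 2.77103 years.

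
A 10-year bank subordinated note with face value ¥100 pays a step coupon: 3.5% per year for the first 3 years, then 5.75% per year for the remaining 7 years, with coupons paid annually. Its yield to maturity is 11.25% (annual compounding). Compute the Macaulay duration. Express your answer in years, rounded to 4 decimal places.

Periodic yield y = 0.1125. Discount each cash flow and weight by its year:
  t   CF        PV=CF/(1+0.1125)^t    t·PV
  1         3.50         3.1461         3.1461
  2         3.50         2.8279         5.6559
  3         3.50         2.5420         7.6259
  4         5.75         3.7538        15.0151
  5         5.75         3.3742        16.8709
  6         5.75         3.0330        18.1978
  7         5.75         2.7263        19.0838
  8         5.75         2.4506        19.6046
  9         5.75         2.2028        19.8249
  10      105.75        36.4150       364.1499
  Σ                     62.4715       489.1747
Price P = Σ PV = 62.4715.
Macaulay duration = Σ(t·PV) / P = 489.1747 / 62.4715 = 7.83037 years.

7.8304 years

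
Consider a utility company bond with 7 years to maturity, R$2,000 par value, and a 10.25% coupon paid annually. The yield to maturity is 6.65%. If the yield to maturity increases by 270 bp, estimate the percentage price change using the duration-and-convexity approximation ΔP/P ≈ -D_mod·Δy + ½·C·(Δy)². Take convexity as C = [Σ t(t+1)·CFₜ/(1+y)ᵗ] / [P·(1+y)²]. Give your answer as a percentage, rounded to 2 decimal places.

-12.59%

With y = 0.0665:
  t   CF        PV=CF/(1+0.0665)^t    t·PV        t(t+1)·PV
  1       205.00       192.2175       192.2175         384.4351
  2       205.00       180.2321       360.4642       1,081.3926
  3       205.00       168.9940       506.9820       2,027.9280
  4       205.00       158.4566       633.8265       3,169.1326
  5       205.00       148.5763       742.8815       4,457.2892
  6       205.00       139.3121       835.8723       5,851.1064
  7     2,205.00     1,405.0202     9,835.1416      78,681.1325
  Σ                  2,392.8089    13,107.3857      95,652.4164
P = 2,392.8089; D_Mac = 5.47782 yrs; D_mod = 5.13626 yrs; C = 35.14522.
Duration effect: -5.13626 × (+0.027) = -0.138679
Convexity effect: 0.5 × 35.14522 × (0.027)² = +0.0128104
ΔP/P ≈ -0.138679 + 0.0128104 = -0.125869 = -12.5869%.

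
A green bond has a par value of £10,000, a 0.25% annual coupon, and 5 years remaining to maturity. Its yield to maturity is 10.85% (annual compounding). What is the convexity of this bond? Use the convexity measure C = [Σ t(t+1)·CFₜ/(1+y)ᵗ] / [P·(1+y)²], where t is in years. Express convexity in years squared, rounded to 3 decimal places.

24.198

With y = 0.1085:
  t   CF        PV=CF/(1+0.1085)^t    t·PV        t(t+1)·PV
  1        25.00        22.5530        22.5530          45.1060
  2        25.00        20.3455        40.6910         122.0731
  3        25.00        18.3541        55.0623         220.2491
  4        25.00        16.5576        66.2304         331.1519
  5    10,025.00     5,989.7114    29,948.5568     179,691.3406
  Σ                  6,067.5216    30,133.0934     180,409.9206
P = 6,067.5216.
Convexity = Σ t(t+1)·PV / [P·(1+y)²] = 180,409.9206 / (6,067.5216 × 1.228772) = 24.19790.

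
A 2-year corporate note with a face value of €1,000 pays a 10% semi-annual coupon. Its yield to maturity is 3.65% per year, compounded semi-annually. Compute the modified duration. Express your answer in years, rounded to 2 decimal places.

Periodic yield y = 0.01825. First find Macaulay duration:
  t   CF        PV=CF/(1+0.01825)^t    t·PV
  1        50.00        49.1039        49.1039
  2        50.00        48.2238        96.4475
  3        50.00        47.3595       142.0784
  4     1,050.00       976.7235     3,906.8939
  Σ                  1,121.4106     4,194.5237
P = 1,121.4106; Macaulay duration = 4,194.5237 / 1,121.4106 = 3.74040 half-year periods = 1.87020 years.
Modified duration = D_Mac / (1 + y) = 1.87020 / 1.01825 = 1.83668 years.

1.84 years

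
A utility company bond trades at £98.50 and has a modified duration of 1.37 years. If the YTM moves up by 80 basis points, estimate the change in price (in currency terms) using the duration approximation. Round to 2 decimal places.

-£1.08

Duration approximation: ΔP/P ≈ -D_mod · Δy = -1.37 × (+0.008) = -0.010960.
ΔP ≈ 98.50 × (-0.010960) = -1.07956.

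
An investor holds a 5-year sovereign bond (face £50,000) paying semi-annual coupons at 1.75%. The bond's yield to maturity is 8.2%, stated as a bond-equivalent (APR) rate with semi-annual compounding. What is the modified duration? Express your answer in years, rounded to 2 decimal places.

4.58 years

Periodic yield y = 0.041. First find Macaulay duration:
  t   CF        PV=CF/(1+0.041)^t    t·PV
  1       437.50       420.2690       420.2690
  2       437.50       403.7166       807.4332
  3       437.50       387.8161     1,163.4484
  4       437.50       372.5419     1,490.1676
  5       437.50       357.8693     1,789.3464
  6       437.50       343.7745     2,062.6471
  7       437.50       330.2349     2,311.6442
  8       437.50       317.2285     2,537.8281
  9       437.50       304.7344     2,742.6097
  10   50,437.50    33,747.8614   337,478.6141
  Σ                 36,986.0466   352,804.0078
P = 36,986.0466; Macaulay duration = 352,804.0078 / 36,986.0466 = 9.53884 half-year periods = 4.76942 years.
Modified duration = D_Mac / (1 + y) = 4.76942 / 1.041 = 4.58158 years.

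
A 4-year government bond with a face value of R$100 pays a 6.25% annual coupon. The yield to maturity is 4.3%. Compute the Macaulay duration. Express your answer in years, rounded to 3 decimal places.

Periodic yield y = 0.043. Discount each cash flow and weight by its year:
  t   CF        PV=CF/(1+0.043)^t    t·PV
  1         6.25         5.9923         5.9923
  2         6.25         5.7453        11.4906
  3         6.25         5.5084        16.5253
  4       106.25        89.7825       359.1300
  Σ                    107.0285       393.1382
Price P = Σ PV = 107.0285.
Macaulay duration = Σ(t·PV) / P = 393.1382 / 107.0285 = 3.67321 years.

3.673 years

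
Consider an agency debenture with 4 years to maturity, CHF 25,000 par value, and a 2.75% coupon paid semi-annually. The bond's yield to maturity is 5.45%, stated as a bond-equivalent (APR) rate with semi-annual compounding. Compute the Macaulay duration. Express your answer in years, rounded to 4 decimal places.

3.8034 years

Periodic yield y = 0.02725. Discount each cash flow and weight by its period:
  t   CF        PV=CF/(1+0.02725)^t    t·PV
  1       343.75       334.6313       334.6313
  2       343.75       325.7545       651.5090
  3       343.75       317.1132       951.3395
  4       343.75       308.7011     1,234.8042
  5       343.75       300.5121     1,502.5605
  6       343.75       292.5404     1,755.2422
  7       343.75       284.7801     1,993.4608
  8    25,343.75    20,439.0957   163,512.7653
  Σ                 22,603.1282   171,936.3128
Price P = Σ PV = 22,603.1282.
Macaulay duration = Σ(t·PV) / P = 171,936.3128 / 22,603.1282 = 7.60675 half-year periods.
In years: 7.60675 / 2 = 3.80337 years.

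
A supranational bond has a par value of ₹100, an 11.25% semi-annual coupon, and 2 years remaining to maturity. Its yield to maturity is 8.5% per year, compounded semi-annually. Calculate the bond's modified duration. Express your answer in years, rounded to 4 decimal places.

Periodic yield y = 0.0425. First find Macaulay duration:
  t   CF        PV=CF/(1+0.0425)^t    t·PV
  1        5.625         5.3957         5.3957
  2        5.625         5.1757        10.3514
  3        5.625         4.9647        14.8941
  4      105.625        89.4257       357.7029
  Σ                    104.9618       388.3442
P = 104.9618; Macaulay duration = 388.3442 / 104.9618 = 3.69986 half-year periods = 1.84993 years.
Modified duration = D_Mac / (1 + y) = 1.84993 / 1.0425 = 1.77451 years.

1.7745 years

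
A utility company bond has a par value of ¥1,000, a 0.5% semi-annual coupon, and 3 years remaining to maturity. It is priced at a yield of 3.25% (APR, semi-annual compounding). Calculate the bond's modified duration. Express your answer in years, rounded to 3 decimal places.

Periodic yield y = 0.01625. First find Macaulay duration:
  t   CF        PV=CF/(1+0.01625)^t    t·PV
  1         2.50         2.4600         2.4600
  2         2.50         2.4207         4.8414
  3         2.50         2.3820         7.1459
  4         2.50         2.3439         9.3756
  5         2.50         2.3064        11.5321
  6     1,002.50       910.0831     5,460.4983
  Σ                    921.9961     5,495.8533
P = 921.9961; Macaulay duration = 5,495.8533 / 921.9961 = 5.96082 half-year periods = 2.98041 years.
Modified duration = D_Mac / (1 + y) = 2.98041 / 1.01625 = 2.93275 years.

2.933 years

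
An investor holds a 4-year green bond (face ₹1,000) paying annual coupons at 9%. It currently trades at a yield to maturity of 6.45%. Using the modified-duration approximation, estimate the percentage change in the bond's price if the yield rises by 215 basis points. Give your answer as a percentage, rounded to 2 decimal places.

-7.17%

Periodic yield y = 0.0645. Modified duration first:
  t   CF        PV=CF/(1+0.0645)^t    t·PV
  1        90.00        84.5467        84.5467
  2        90.00        79.4239       158.8478
  3        90.00        74.6115       223.8344
  4     1,090.00       848.8752     3,395.5007
  Σ                  1,087.4573     3,862.7296
P = 1,087.4573; D_Mac = 3.55207 yrs; D_mod = 3.55207/(1+0.0645) = 3.33685 yrs.
ΔP/P ≈ -D_mod · Δy = -3.33685 × (+0.0215) = -0.071742 = -7.1742%.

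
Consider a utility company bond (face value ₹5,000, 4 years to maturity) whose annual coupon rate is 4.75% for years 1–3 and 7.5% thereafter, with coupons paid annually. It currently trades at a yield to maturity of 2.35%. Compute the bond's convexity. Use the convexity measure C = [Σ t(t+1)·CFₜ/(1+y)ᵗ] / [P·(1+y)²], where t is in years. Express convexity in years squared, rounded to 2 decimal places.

17.53

With y = 0.0235:
  t   CF        PV=CF/(1+0.0235)^t    t·PV        t(t+1)·PV
  1       237.50       232.0469       232.0469         464.0938
  2       237.50       226.7190       453.4380       1,360.3140
  3       237.50       221.5134       664.5403       2,658.1612
  4     5,375.00     4,898.0936    19,592.3744      97,961.8721
  Σ                  5,578.3729    20,942.3996     102,444.4412
P = 5,578.3729.
Convexity = Σ t(t+1)·PV / [P·(1+y)²] = 102,444.4412 / (5,578.3729 × 1.047552) = 17.53094.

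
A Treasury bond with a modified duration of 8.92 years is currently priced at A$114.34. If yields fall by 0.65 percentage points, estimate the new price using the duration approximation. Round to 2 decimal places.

A$120.97

Duration approximation: ΔP/P ≈ -D_mod · Δy = -8.92 × (-0.0065) = +0.057980.
New price ≈ 114.34 × (1 + 0.057980) = 120.9694332.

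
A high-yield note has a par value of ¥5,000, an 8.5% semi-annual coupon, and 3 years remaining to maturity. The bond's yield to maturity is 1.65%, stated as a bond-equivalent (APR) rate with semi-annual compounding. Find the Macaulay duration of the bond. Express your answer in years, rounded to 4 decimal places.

Periodic yield y = 0.00825. Discount each cash flow and weight by its period:
  t   CF        PV=CF/(1+0.00825)^t    t·PV
  1       212.50       210.7612       210.7612
  2       212.50       209.0367       418.0733
  3       212.50       207.3262       621.9787
  4       212.50       205.6298       822.5191
  5       212.50       203.9472     1,019.7361
  6     5,212.50     4,961.7706    29,770.6238
  Σ                  5,998.4717    32,863.6922
Price P = Σ PV = 5,998.4717.
Macaulay duration = Σ(t·PV) / P = 32,863.6922 / 5,998.4717 = 5.47868 half-year periods.
In years: 5.47868 / 2 = 2.73934 years.

2.7393 years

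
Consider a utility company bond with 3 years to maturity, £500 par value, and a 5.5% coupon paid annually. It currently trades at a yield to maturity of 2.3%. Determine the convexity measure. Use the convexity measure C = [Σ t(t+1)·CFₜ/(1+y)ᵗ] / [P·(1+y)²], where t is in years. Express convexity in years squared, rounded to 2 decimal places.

With y = 0.023:
  t   CF        PV=CF/(1+0.023)^t    t·PV        t(t+1)·PV
  1        27.50        26.8817        26.8817          53.7634
  2        27.50        26.2773        52.5547         157.6640
  3       527.50       492.7147     1,478.1442       5,912.5770
  Σ                    545.8738     1,557.5807       6,124.0045
P = 545.8738.
Convexity = Σ t(t+1)·PV / [P·(1+y)²] = 6,124.0045 / (545.8738 × 1.046529) = 10.71993.

10.72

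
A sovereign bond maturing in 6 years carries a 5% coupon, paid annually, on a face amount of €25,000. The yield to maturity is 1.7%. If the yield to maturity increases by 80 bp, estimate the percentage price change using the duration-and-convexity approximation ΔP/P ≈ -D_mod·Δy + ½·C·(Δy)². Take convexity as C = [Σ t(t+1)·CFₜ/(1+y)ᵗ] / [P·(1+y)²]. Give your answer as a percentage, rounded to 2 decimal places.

-4.13%

With y = 0.017:
  t   CF        PV=CF/(1+0.017)^t    t·PV        t(t+1)·PV
  1     1,250.00     1,229.1052     1,229.1052       2,458.2104
  2     1,250.00     1,208.5597     2,417.1194       7,251.3582
  3     1,250.00     1,188.3576     3,565.0729      14,260.2914
  4     1,250.00     1,168.4932     4,673.9729      23,369.8646
  5     1,250.00     1,148.9609     5,744.8045      34,468.8269
  6    26,250.00    23,724.8563   142,349.1377     996,443.9637
  Σ                 29,668.3329   159,979.2125   1,078,252.5152
P = 29,668.3329; D_Mac = 5.39225 yrs; D_mod = 5.30212 yrs; C = 35.13868.
Duration effect: -5.30212 × (+0.008) = -0.042417
Convexity effect: 0.5 × 35.13868 × (0.008)² = +0.0011244
ΔP/P ≈ -0.042417 + 0.0011244 = -0.041293 = -4.1293%.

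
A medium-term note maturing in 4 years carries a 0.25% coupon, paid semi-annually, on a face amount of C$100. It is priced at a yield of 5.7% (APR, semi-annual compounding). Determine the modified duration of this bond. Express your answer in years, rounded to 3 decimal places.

3.870 years

Periodic yield y = 0.0285. First find Macaulay duration:
  t   CF        PV=CF/(1+0.0285)^t    t·PV
  1        0.125         0.1215         0.1215
  2        0.125         0.1182         0.2363
  3        0.125         0.1149         0.3447
  4        0.125         0.1117         0.4468
  5        0.125         0.1086         0.5431
  6        0.125         0.1056         0.6336
  7        0.125         0.1027         0.7188
  8      100.125        79.9665       639.7321
  Σ                     80.7497       642.7770
P = 80.7497; Macaulay duration = 642.7770 / 80.7497 = 7.96011 half-year periods = 3.98006 years.
Modified duration = D_Mac / (1 + y) = 3.98006 / 1.0285 = 3.86977 years.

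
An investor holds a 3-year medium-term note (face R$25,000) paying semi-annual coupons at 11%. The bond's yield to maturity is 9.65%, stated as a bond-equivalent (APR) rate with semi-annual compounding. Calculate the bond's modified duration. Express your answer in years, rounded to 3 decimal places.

Periodic yield y = 0.04825. First find Macaulay duration:
  t   CF        PV=CF/(1+0.04825)^t    t·PV
  1     1,375.00     1,311.7100     1,311.7100
  2     1,375.00     1,251.3332     2,502.6663
  3     1,375.00     1,193.7354     3,581.2063
  4     1,375.00     1,138.7889     4,555.1555
  5     1,375.00     1,086.3714     5,431.8572
  6    26,375.00    19,879.3986   119,276.3916
  Σ                 25,861.3375   136,658.9870
P = 25,861.3375; Macaulay duration = 136,658.9870 / 25,861.3375 = 5.28430 half-year periods = 2.64215 years.
Modified duration = D_Mac / (1 + y) = 2.64215 / 1.04825 = 2.52053 years.

2.521 years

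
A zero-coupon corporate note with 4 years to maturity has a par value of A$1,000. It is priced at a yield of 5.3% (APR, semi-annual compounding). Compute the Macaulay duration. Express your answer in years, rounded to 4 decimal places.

4.0000 years

A zero-coupon bond has a single cash flow at maturity, so its Macaulay duration equals its maturity: 4 years.
(Equivalently: 8 semi-annual periods ÷ 2 = 4 years.)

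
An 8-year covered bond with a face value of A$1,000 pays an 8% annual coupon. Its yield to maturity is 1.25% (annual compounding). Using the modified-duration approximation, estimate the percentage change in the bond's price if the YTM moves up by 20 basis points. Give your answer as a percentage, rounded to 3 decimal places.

Periodic yield y = 0.0125. Modified duration first:
  t   CF        PV=CF/(1+0.0125)^t    t·PV
  1        80.00        79.0123        79.0123
  2        80.00        78.0369       156.0738
  3        80.00        77.0735       231.2204
  4        80.00        76.1219       304.4878
  5        80.00        75.1822       375.9108
  6        80.00        74.2540       445.5239
  7        80.00        73.3373       513.3609
  8     1,080.00       977.8303     7,822.6426
  Σ                  1,510.8484     9,928.2325
P = 1,510.8484; D_Mac = 6.57130 yrs; D_mod = 6.57130/(1+0.0125) = 6.49017 yrs.
ΔP/P ≈ -D_mod · Δy = -6.49017 × (+0.002) = -0.012980 = -1.2980%.

-1.298%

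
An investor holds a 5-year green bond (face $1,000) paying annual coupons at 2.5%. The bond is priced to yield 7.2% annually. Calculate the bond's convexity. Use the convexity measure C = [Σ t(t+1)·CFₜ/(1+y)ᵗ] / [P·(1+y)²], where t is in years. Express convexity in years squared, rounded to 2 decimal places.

With y = 0.072:
  t   CF        PV=CF/(1+0.072)^t    t·PV        t(t+1)·PV
  1        25.00        23.3209        23.3209          46.6418
  2        25.00        21.7546        43.5091         130.5274
  3        25.00        20.2934        60.8803         243.5213
  4        25.00        18.9304        75.7218         378.6089
  5     1,025.00       724.0190     3,620.0948      21,720.5688
  Σ                    808.3183     3,823.5269      22,519.8682
P = 808.3183.
Convexity = Σ t(t+1)·PV / [P·(1+y)²] = 22,519.8682 / (808.3183 × 1.149184) = 24.24342.

24.24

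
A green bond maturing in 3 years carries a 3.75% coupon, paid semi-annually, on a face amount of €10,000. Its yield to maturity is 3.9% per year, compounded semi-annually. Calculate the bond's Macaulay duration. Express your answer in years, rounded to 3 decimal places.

2.865 years

Periodic yield y = 0.0195. Discount each cash flow and weight by its period:
  t   CF        PV=CF/(1+0.0195)^t    t·PV
  1       187.50       183.9137       183.9137
  2       187.50       180.3960       360.7919
  3       187.50       176.9455       530.8366
  4       187.50       173.5611       694.2443
  5       187.50       170.2414       851.2069
  6    10,187.50     9,072.8607    54,437.1640
  Σ                  9,957.9183    57,058.1574
Price P = Σ PV = 9,957.9183.
Macaulay duration = Σ(t·PV) / P = 57,058.1574 / 9,957.9183 = 5.72993 half-year periods.
In years: 5.72993 / 2 = 2.86496 years.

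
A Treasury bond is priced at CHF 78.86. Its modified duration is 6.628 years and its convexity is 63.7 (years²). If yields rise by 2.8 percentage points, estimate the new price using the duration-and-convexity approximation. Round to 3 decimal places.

CHF 66.194

Duration effect: -D_mod·Δy = -6.628 × (+0.028) = -0.185584
Convexity effect: ½·C·(Δy)² = 0.5 × 63.7 × (0.028)² = +0.0249704
ΔP/P ≈ -0.185584 + 0.0249704 = -0.1606136
New price ≈ 78.86 × (1 - 0.1606136) = 66.194011504.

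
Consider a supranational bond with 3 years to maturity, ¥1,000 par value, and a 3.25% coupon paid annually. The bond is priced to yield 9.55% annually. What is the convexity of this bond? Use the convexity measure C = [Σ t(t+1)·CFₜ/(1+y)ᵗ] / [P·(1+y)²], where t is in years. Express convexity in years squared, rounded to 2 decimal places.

9.54

With y = 0.0955:
  t   CF        PV=CF/(1+0.0955)^t    t·PV        t(t+1)·PV
  1        32.50        29.6668        29.6668          59.3336
  2        32.50        27.0806        54.1612         162.4837
  3     1,032.50       785.3313     2,355.9939       9,423.9758
  Σ                    842.0788     2,439.8220       9,645.7931
P = 842.0788.
Convexity = Σ t(t+1)·PV / [P·(1+y)²] = 9,645.7931 / (842.0788 × 1.200120) = 9.54466.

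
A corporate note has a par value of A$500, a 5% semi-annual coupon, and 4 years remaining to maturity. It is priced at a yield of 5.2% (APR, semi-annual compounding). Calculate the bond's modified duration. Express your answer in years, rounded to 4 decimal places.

Periodic yield y = 0.026. First find Macaulay duration:
  t   CF        PV=CF/(1+0.026)^t    t·PV
  1        12.50        12.1832        12.1832
  2        12.50        11.8745        23.7490
  3        12.50        11.5736        34.7208
  4        12.50        11.2803        45.1212
  5        12.50        10.9944        54.9722
  6        12.50        10.7158        64.2950
  7        12.50        10.4443        73.1100
  8       512.50       417.3640     3,338.9120
  Σ                    496.4302     3,647.0633
P = 496.4302; Macaulay duration = 3,647.0633 / 496.4302 = 7.34658 half-year periods = 3.67329 years.
Modified duration = D_Mac / (1 + y) = 3.67329 / 1.026 = 3.58020 years.

3.5802 years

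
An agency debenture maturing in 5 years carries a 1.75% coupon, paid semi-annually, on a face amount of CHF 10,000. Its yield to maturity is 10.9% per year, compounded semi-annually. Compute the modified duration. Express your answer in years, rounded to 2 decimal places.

Periodic yield y = 0.0545. First find Macaulay duration:
  t   CF        PV=CF/(1+0.0545)^t    t·PV
  1        87.50        82.9777        82.9777
  2        87.50        78.6892       157.3783
  3        87.50        74.6222       223.8667
  4        87.50        70.7655       283.0621
  5        87.50        67.1081       335.5406
  6        87.50        63.6398       381.8386
  7        87.50        60.3507       422.4546
  8        87.50        57.2315       457.8523
  9        87.50        54.2736       488.4626
  10   10,087.50     5,933.5924    59,335.9236
  Σ                  6,543.2507    62,169.3571
P = 6,543.2507; Macaulay duration = 62,169.3571 / 6,543.2507 = 9.50130 half-year periods = 4.75065 years.
Modified duration = D_Mac / (1 + y) = 4.75065 / 1.0545 = 4.50512 years.

4.51 years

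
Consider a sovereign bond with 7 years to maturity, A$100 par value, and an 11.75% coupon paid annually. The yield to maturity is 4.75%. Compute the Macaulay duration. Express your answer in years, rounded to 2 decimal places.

Periodic yield y = 0.0475. Discount each cash flow and weight by its year:
  t   CF        PV=CF/(1+0.0475)^t    t·PV
  1        11.75        11.2172        11.2172
  2        11.75        10.7085        21.4171
  3        11.75        10.2229        30.6688
  4        11.75         9.7594        39.0375
  5        11.75         9.3168        46.5841
  6        11.75         8.8943        53.3660
  7       111.75        80.7550       565.2849
  Σ                    140.8742       767.5755
Price P = Σ PV = 140.8742.
Macaulay duration = Σ(t·PV) / P = 767.5755 / 140.8742 = 5.44866 years.

5.45 years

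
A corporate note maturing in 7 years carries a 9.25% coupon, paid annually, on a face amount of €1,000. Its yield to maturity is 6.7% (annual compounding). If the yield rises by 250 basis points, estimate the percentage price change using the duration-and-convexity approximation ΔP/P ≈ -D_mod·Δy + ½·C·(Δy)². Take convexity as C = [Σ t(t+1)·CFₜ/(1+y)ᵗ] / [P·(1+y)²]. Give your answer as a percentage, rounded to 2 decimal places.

-11.90%

With y = 0.067:
  t   CF        PV=CF/(1+0.067)^t    t·PV        t(t+1)·PV
  1        92.50        86.6917        86.6917         173.3833
  2        92.50        81.2480       162.4961         487.4882
  3        92.50        76.1462       228.4387         913.7549
  4        92.50        71.3648       285.4592       1,427.2960
  5        92.50        66.8836       334.4180       2,006.5080
  6        92.50        62.6838       376.1027       2,632.7190
  7     1,092.50       693.8579     4,857.0050      38,856.0399
  Σ                  1,138.8760     6,330.6114      46,497.1894
P = 1,138.8760; D_Mac = 5.55865 yrs; D_mod = 5.20961 yrs; C = 35.86092.
Duration effect: -5.20961 × (+0.025) = -0.130240
Convexity effect: 0.5 × 35.86092 × (0.025)² = +0.0112065
ΔP/P ≈ -0.130240 + 0.0112065 = -0.119034 = -11.9034%.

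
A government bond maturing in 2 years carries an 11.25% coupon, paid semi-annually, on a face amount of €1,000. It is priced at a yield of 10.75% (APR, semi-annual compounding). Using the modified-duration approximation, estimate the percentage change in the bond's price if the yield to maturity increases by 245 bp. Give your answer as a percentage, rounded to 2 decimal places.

Periodic yield y = 0.05375. Modified duration first:
  t   CF        PV=CF/(1+0.05375)^t    t·PV
  1        56.25        53.3808        53.3808
  2        56.25        50.6579       101.3158
  3        56.25        48.0739       144.2218
  4     1,056.25       856.6755     3,426.7022
  Σ                  1,008.7882     3,725.6207
P = 1,008.7882; D_Mac = 3.69316 half-year periods = 1.84658 yrs; D_mod = 1.84658/(1+0.05375) = 1.75239 yrs.
ΔP/P ≈ -D_mod · Δy = -1.75239 × (+0.0245) = -0.042934 = -4.2934%.

-4.29%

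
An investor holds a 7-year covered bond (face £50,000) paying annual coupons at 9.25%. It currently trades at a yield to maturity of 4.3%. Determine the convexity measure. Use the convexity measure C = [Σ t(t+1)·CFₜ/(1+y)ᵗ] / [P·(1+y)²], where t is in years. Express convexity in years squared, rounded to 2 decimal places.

38.41

With y = 0.043:
  t   CF        PV=CF/(1+0.043)^t    t·PV        t(t+1)·PV
  1     4,625.00     4,434.3241     4,434.3241       8,868.6481
  2     4,625.00     4,251.5092     8,503.0183      25,509.0550
  3     4,625.00     4,076.2312    12,228.6937      48,914.7747
  4     4,625.00     3,908.1795    15,632.7180      78,163.5902
  5     4,625.00     3,747.0561    18,735.2805     112,411.6829
  6     4,625.00     3,592.5754    21,555.4521     150,888.1650
  7    54,625.00    40,681.9059   284,773.3413   2,278,186.7308
  Σ                 64,691.7813   365,862.8281   2,702,942.6468
P = 64,691.7813.
Convexity = Σ t(t+1)·PV / [P·(1+y)²] = 2,702,942.6468 / (64,691.7813 × 1.087849) = 38.40777.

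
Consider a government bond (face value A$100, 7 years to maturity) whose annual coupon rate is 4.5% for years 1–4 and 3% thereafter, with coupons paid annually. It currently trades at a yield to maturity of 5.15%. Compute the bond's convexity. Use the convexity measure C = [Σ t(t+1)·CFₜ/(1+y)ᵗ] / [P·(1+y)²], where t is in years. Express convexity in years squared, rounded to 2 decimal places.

With y = 0.0515:
  t   CF        PV=CF/(1+0.0515)^t    t·PV        t(t+1)·PV
  1         4.50         4.2796         4.2796           8.5592
  2         4.50         4.0700         8.1400          24.4200
  3         4.50         3.8707        11.6120          46.4479
  4         4.50         3.6811        14.7243          73.6216
  5         3.00         2.3339        11.6693          70.0158
  6         3.00         2.2196        13.3173          93.2212
  7       103.00        72.4723       507.3064       4,058.4511
  Σ                     92.9271       571.0489       4,374.7368
P = 92.9271.
Convexity = Σ t(t+1)·PV / [P·(1+y)²] = 4,374.7368 / (92.9271 × 1.105652) = 42.57857.

42.58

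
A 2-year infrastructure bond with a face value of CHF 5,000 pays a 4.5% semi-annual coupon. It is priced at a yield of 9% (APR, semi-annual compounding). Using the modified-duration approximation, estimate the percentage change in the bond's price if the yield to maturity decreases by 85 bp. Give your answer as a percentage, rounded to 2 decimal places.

+1.57%

Periodic yield y = 0.045. Modified duration first:
  t   CF        PV=CF/(1+0.045)^t    t·PV
  1       112.50       107.6555       107.6555
  2       112.50       103.0196       206.0392
  3       112.50        98.5834       295.7501
  4     5,112.50     4,287.1449    17,148.5795
  Σ                  4,596.4034    17,758.0243
P = 4,596.4034; D_Mac = 3.86346 half-year periods = 1.93173 yrs; D_mod = 1.93173/(1+0.045) = 1.84855 yrs.
ΔP/P ≈ -D_mod · Δy = -1.84855 × (-0.0085) = +0.015713 = +1.5713%.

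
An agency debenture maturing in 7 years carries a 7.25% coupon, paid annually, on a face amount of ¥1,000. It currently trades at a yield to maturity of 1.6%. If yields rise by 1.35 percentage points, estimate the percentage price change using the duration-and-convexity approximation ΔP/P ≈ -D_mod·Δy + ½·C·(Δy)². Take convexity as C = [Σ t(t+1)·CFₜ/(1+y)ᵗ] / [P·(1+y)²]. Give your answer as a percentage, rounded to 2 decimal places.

With y = 0.016:
  t   CF        PV=CF/(1+0.016)^t    t·PV        t(t+1)·PV
  1        72.50        71.3583        71.3583         142.7165
  2        72.50        70.2345       140.4690         421.4071
  3        72.50        69.1285       207.3854         829.5415
  4        72.50        68.0398       272.1593       1,360.7965
  5        72.50        66.9683       334.8416       2,009.0499
  6        72.50        65.9137       395.4823       2,768.3758
  7     1,072.50       959.7129     6,717.9905      53,743.9240
  Σ                  1,371.3560     8,139.6864      61,275.8113
P = 1,371.3560; D_Mac = 5.93550 yrs; D_mod = 5.84203 yrs; C = 43.28640.
Duration effect: -5.84203 × (+0.0135) = -0.078867
Convexity effect: 0.5 × 43.28640 × (0.0135)² = +0.0039445
ΔP/P ≈ -0.078867 + 0.0039445 = -0.074923 = -7.4923%.

-7.49%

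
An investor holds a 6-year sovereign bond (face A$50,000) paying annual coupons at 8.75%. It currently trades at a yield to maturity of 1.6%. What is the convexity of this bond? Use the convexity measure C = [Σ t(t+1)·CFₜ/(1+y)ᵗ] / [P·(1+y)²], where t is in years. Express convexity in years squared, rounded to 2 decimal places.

With y = 0.016:
  t   CF        PV=CF/(1+0.016)^t    t·PV        t(t+1)·PV
  1     4,375.00     4,306.1024     4,306.1024       8,612.2047
  2     4,375.00     4,238.2897     8,476.5795      25,429.7384
  3     4,375.00     4,171.5450    12,514.6350      50,058.5401
  4     4,375.00     4,105.8514    16,423.4055      82,117.0277
  5     4,375.00     4,041.1923    20,205.9615     121,235.7692
  6    54,375.00    49,435.2827   296,611.6964   2,076,281.8745
  Σ                 70,298.2635   358,538.3803   2,363,735.1545
P = 70,298.2635.
Convexity = Σ t(t+1)·PV / [P·(1+y)²] = 2,363,735.1545 / (70,298.2635 × 1.032256) = 32.57368.

32.57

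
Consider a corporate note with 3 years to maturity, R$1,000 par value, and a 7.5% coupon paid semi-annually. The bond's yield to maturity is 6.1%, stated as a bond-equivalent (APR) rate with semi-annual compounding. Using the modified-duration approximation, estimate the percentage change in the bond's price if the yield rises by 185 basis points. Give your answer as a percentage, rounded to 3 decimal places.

-4.932%

Periodic yield y = 0.0305. Modified duration first:
  t   CF        PV=CF/(1+0.0305)^t    t·PV
  1        37.50        36.3901        36.3901
  2        37.50        35.3131        70.6261
  3        37.50        34.2679       102.8036
  4        37.50        33.2536       133.0146
  5        37.50        32.2694       161.3471
  6     1,037.50       866.3635     5,198.1808
  Σ                  1,037.8576     5,702.3624
P = 1,037.8576; D_Mac = 5.49436 half-year periods = 2.74718 yrs; D_mod = 2.74718/(1+0.0305) = 2.66587 yrs.
ΔP/P ≈ -D_mod · Δy = -2.66587 × (+0.0185) = -0.049319 = -4.9319%.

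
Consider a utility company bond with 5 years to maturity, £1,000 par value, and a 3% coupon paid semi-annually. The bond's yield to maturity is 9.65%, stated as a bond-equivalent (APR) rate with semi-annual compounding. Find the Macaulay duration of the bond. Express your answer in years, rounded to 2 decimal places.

4.61 years

Periodic yield y = 0.04825. Discount each cash flow and weight by its period:
  t   CF        PV=CF/(1+0.04825)^t    t·PV
  1        15.00        14.3096        14.3096
  2        15.00        13.6509        27.3018
  3        15.00        13.0226        39.0677
  4        15.00        12.4232        49.6926
  5        15.00        11.8513        59.2566
  6        15.00        11.3058        67.8349
  7        15.00        10.7854        75.4980
  8        15.00        10.2890        82.3118
  9        15.00         9.8154        88.3385
  10    1,015.00       633.6032     6,336.0316
  Σ                    741.0563     6,839.6431
Price P = Σ PV = 741.0563.
Macaulay duration = Σ(t·PV) / P = 6,839.6431 / 741.0563 = 9.22959 half-year periods.
In years: 9.22959 / 2 = 4.61479 years.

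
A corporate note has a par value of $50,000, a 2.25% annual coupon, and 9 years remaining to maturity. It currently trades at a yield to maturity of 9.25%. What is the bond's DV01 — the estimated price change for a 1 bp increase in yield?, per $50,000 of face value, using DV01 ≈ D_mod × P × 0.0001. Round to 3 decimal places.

Periodic yield y = 0.0925.
  t   CF        PV=CF/(1+0.0925)^t    t·PV
  1     1,125.00     1,029.7483     1,029.7483
  2     1,125.00       942.5614     1,885.1227
  3     1,125.00       862.7564     2,588.2692
  4     1,125.00       789.7084     3,158.8335
  5     1,125.00       722.8452     3,614.2259
  6     1,125.00       661.6432     3,969.8592
  7     1,125.00       605.6231     4,239.3614
  8     1,125.00       554.3461     4,434.7684
  9    51,125.00    23,058.9916   207,530.9240
  Σ                 29,228.2234   232,451.1125
P = 29,228.2234; D_Mac = 7.95297 yrs; D_mod = 7.27960 yrs.
DV01 ≈ 7.27960 × 29,228.2234 × 0.0001 = 21.276990.

$21.277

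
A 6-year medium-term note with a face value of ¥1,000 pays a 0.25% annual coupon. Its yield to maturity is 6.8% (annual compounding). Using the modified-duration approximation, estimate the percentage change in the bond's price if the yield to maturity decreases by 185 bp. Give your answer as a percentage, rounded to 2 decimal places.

Periodic yield y = 0.068. Modified duration first:
  t   CF        PV=CF/(1+0.068)^t    t·PV
  1         2.50         2.3408         2.3408
  2         2.50         2.1918         4.3836
  3         2.50         2.0522         6.1567
  4         2.50         1.9216         7.6863
  5         2.50         1.7992         8.9961
  6     1,002.50       675.5490     4,053.2941
  Σ                    685.8546     4,082.8575
P = 685.8546; D_Mac = 5.95295 yrs; D_mod = 5.95295/(1+0.068) = 5.57392 yrs.
ΔP/P ≈ -D_mod · Δy = -5.57392 × (-0.0185) = +0.103118 = +10.3118%.

+10.31%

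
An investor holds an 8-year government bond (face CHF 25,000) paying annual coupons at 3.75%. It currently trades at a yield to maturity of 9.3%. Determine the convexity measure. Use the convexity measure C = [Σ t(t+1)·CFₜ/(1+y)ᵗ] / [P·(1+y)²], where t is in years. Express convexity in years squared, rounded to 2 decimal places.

With y = 0.093:
  t   CF        PV=CF/(1+0.093)^t    t·PV        t(t+1)·PV
  1       937.50       857.7310       857.7310       1,715.4620
  2       937.50       784.7493     1,569.4987       4,708.4960
  3       937.50       717.9774     2,153.9323       8,615.7291
  4       937.50       656.8869     2,627.5478      13,137.7388
  5       937.50       600.9945     3,004.9723      18,029.8337
  6       937.50       549.8577     3,299.1462      23,094.0231
  7       937.50       503.0720     3,521.5040      28,172.0318
  8    25,937.50    12,734.0578   101,872.4628     916,852.1651
  Σ                 17,405.3267   118,906.7949   1,014,325.4796
P = 17,405.3267.
Convexity = Σ t(t+1)·PV / [P·(1+y)²] = 1,014,325.4796 / (17,405.3267 × 1.194649) = 48.78146.

48.78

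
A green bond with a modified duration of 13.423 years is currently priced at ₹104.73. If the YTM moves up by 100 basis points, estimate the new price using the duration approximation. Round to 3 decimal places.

Duration approximation: ΔP/P ≈ -D_mod · Δy = -13.423 × (+0.01) = -0.134230.
New price ≈ 104.73 × (1 - 0.134230) = 90.6720921.

₹90.672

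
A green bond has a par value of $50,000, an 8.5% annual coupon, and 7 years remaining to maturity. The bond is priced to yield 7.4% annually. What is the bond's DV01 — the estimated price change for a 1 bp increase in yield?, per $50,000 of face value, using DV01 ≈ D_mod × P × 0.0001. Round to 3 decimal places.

$27.586

Periodic yield y = 0.074.
  t   CF        PV=CF/(1+0.074)^t    t·PV
  1     4,250.00     3,957.1695     3,957.1695
  2     4,250.00     3,684.5153     7,369.0307
  3     4,250.00     3,430.6474    10,291.9423
  4     4,250.00     3,194.2713    12,777.0854
  5     4,250.00     2,974.1819    14,870.9094
  6     4,250.00     2,769.2569    16,615.5412
  7    54,250.00    32,913.1745   230,392.2218
  Σ                 52,923.2168   296,273.9002
P = 52,923.2168; D_Mac = 5.59818 yrs; D_mod = 5.21246 yrs.
DV01 ≈ 5.21246 × 52,923.2168 × 0.0001 = 27.586024.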